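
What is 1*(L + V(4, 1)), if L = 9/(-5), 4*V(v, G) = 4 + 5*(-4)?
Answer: -29/5 ≈ -5.8000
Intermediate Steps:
V(v, G) = -4 (V(v, G) = (4 + 5*(-4))/4 = (4 - 20)/4 = (¼)*(-16) = -4)
L = -9/5 (L = 9*(-⅕) = -9/5 ≈ -1.8000)
1*(L + V(4, 1)) = 1*(-9/5 - 4) = 1*(-29/5) = -29/5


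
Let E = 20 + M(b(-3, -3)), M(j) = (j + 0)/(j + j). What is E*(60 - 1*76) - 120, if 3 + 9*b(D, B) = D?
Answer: -448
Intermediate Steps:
b(D, B) = -⅓ + D/9
M(j) = ½ (M(j) = j/((2*j)) = j*(1/(2*j)) = ½)
E = 41/2 (E = 20 + ½ = 41/2 ≈ 20.500)
E*(60 - 1*76) - 120 = 41*(60 - 1*76)/2 - 120 = 41*(60 - 76)/2 - 120 = (41/2)*(-16) - 120 = -328 - 120 = -448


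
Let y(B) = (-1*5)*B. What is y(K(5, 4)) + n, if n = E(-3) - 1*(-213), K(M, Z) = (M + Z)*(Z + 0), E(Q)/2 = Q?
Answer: 27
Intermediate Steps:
E(Q) = 2*Q
K(M, Z) = Z*(M + Z) (K(M, Z) = (M + Z)*Z = Z*(M + Z))
y(B) = -5*B
n = 207 (n = 2*(-3) - 1*(-213) = -6 + 213 = 207)
y(K(5, 4)) + n = -20*(5 + 4) + 207 = -20*9 + 207 = -5*36 + 207 = -180 + 207 = 27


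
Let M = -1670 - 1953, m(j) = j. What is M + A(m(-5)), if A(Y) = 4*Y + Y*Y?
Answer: -3618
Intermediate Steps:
A(Y) = Y**2 + 4*Y (A(Y) = 4*Y + Y**2 = Y**2 + 4*Y)
M = -3623
M + A(m(-5)) = -3623 - 5*(4 - 5) = -3623 - 5*(-1) = -3623 + 5 = -3618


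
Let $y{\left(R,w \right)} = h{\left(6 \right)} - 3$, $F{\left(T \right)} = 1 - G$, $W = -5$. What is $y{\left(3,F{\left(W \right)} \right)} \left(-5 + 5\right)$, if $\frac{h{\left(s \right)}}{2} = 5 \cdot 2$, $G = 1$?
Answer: $0$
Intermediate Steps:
$h{\left(s \right)} = 20$ ($h{\left(s \right)} = 2 \cdot 5 \cdot 2 = 2 \cdot 10 = 20$)
$F{\left(T \right)} = 0$ ($F{\left(T \right)} = 1 - 1 = 0$)
$y{\left(R,w \right)} = 17$ ($y{\left(R,w \right)} = 20 - 3 = 17$)
$y{\left(3,F{\left(W \right)} \right)} \left(-5 + 5\right) = 17 \left(-5 + 5\right) = 17 \cdot 0 = 0$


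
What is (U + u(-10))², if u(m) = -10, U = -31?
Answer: 1681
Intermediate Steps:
(U + u(-10))² = (-31 - 10)² = (-41)² = 1681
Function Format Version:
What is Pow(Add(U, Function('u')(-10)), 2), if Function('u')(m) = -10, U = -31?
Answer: 1681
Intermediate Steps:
Pow(Add(U, Function('u')(-10)), 2) = Pow(Add(-31, -10), 2) = Pow(-41, 2) = 1681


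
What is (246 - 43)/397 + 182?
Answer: 72457/397 ≈ 182.51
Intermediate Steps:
(246 - 43)/397 + 182 = (1/397)*203 + 182 = 203/397 + 182 = 72457/397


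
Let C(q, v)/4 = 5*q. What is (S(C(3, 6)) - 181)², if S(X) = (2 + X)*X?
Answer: 12524521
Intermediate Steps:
C(q, v) = 20*q (C(q, v) = 4*(5*q) = 20*q)
S(X) = X*(2 + X)
(S(C(3, 6)) - 181)² = ((20*3)*(2 + 20*3) - 181)² = (60*(2 + 60) - 181)² = (60*62 - 181)² = (3720 - 181)² = 3539² = 12524521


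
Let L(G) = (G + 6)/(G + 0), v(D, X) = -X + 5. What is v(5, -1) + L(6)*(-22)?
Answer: -38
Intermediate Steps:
v(D, X) = 5 - X
L(G) = (6 + G)/G
v(5, -1) + L(6)*(-22) = (5 - 1*(-1)) + ((6 + 6)/6)*(-22) = (5 + 1) + ((⅙)*12)*(-22) = 6 + 2*(-22) = 6 - 44 = -38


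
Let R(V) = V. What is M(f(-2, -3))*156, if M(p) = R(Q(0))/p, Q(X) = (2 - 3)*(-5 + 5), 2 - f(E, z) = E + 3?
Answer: 0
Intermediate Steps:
f(E, z) = -1 - E (f(E, z) = 2 - (E + 3) = 2 - (3 + E) = 2 + (-3 - E) = -1 - E)
Q(X) = 0 (Q(X) = -1*0 = 0)
M(p) = 0 (M(p) = 0/p = 0)
M(f(-2, -3))*156 = 0*156 = 0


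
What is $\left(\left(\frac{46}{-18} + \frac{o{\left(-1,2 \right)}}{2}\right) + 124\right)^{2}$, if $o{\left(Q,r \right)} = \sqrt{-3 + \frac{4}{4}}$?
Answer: $\frac{2389217}{162} + \frac{1093 i \sqrt{2}}{9} \approx 14748.0 + 171.75 i$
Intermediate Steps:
$o{\left(Q,r \right)} = i \sqrt{2}$ ($o{\left(Q,r \right)} = \sqrt{-3 + 4 \cdot \frac{1}{4}} = \sqrt{-3 + 1} = \sqrt{-2} = i \sqrt{2}$)
$\left(\left(\frac{46}{-18} + \frac{o{\left(-1,2 \right)}}{2}\right) + 124\right)^{2} = \left(\left(\frac{46}{-18} + \frac{i \sqrt{2}}{2}\right) + 124\right)^{2} = \left(\left(46 \left(- \frac{1}{18}\right) + i \sqrt{2} \cdot \frac{1}{2}\right) + 124\right)^{2} = \left(\left(- \frac{23}{9} + \frac{i \sqrt{2}}{2}\right) + 124\right)^{2} = \left(\frac{1093}{9} + \frac{i \sqrt{2}}{2}\right)^{2}$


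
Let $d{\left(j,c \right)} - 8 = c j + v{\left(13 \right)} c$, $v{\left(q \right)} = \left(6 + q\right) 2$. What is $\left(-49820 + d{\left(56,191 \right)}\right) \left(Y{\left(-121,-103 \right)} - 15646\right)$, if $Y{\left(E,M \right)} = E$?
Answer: $502305086$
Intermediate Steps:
$v{\left(q \right)} = 12 + 2 q$
$d{\left(j,c \right)} = 8 + 38 c + c j$ ($d{\left(j,c \right)} = 8 + \left(c j + \left(12 + 2 \cdot 13\right) c\right) = 8 + \left(c j + \left(12 + 26\right) c\right) = 8 + \left(c j + 38 c\right) = 8 + \left(38 c + c j\right) = 8 + 38 c + c j$)
$\left(-49820 + d{\left(56,191 \right)}\right) \left(Y{\left(-121,-103 \right)} - 15646\right) = \left(-49820 + \left(8 + 38 \cdot 191 + 191 \cdot 56\right)\right) \left(-121 - 15646\right) = \left(-49820 + \left(8 + 7258 + 10696\right)\right) \left(-15767\right) = \left(-49820 + 17962\right) \left(-15767\right) = \left(-31858\right) \left(-15767\right) = 502305086$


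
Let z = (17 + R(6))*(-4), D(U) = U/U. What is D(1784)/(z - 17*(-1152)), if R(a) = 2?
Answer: 1/19508 ≈ 5.1261e-5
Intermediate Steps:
D(U) = 1
z = -76 (z = (17 + 2)*(-4) = 19*(-4) = -76)
D(1784)/(z - 17*(-1152)) = 1/(-76 - 17*(-1152)) = 1/(-76 + 19584) = 1/19508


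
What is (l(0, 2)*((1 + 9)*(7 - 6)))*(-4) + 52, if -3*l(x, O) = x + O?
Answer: 236/3 ≈ 78.667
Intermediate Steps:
l(x, O) = -O/3 - x/3 (l(x, O) = -(x + O)/3 = -(O + x)/3 = -O/3 - x/3)
(l(0, 2)*((1 + 9)*(7 - 6)))*(-4) + 52 = ((-1/3*2 - 1/3*0)*((1 + 9)*(7 - 6)))*(-4) + 52 = ((-2/3 + 0)*(10*1))*(-4) + 52 = -2/3*10*(-4) + 52 = -20/3*(-4) + 52 = 80/3 + 52 = 236/3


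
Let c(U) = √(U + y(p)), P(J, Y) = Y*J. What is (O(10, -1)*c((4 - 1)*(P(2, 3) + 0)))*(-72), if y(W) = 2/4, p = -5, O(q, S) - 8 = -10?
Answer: 72*√74 ≈ 619.37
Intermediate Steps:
P(J, Y) = J*Y
O(q, S) = -2 (O(q, S) = 8 - 10 = -2)
y(W) = ½ (y(W) = 2*(¼) = ½)
c(U) = √(½ + U) (c(U) = √(U + ½) = √(½ + U))
(O(10, -1)*c((4 - 1)*(P(2, 3) + 0)))*(-72) = -√(2 + 4*((4 - 1)*(2*3 + 0)))*(-72) = -√(2 + 4*(3*(6 + 0)))*(-72) = -√(2 + 4*(3*6))*(-72) = -√(2 + 4*18)*(-72) = -√(2 + 72)*(-72) = -√74*(-72) = 72*√74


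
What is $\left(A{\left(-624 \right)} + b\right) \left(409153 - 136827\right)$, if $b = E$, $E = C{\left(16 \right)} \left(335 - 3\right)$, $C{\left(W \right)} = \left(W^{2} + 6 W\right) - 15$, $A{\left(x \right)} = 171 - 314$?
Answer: $30429979566$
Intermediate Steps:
$A{\left(x \right)} = -143$
$C{\left(W \right)} = -15 + W^{2} + 6 W$
$E = 111884$ ($E = \left(-15 + 16^{2} + 6 \cdot 16\right) \left(335 - 3\right) = \left(-15 + 256 + 96\right) 332 = 337 \cdot 332 = 111884$)
$b = 111884$
$\left(A{\left(-624 \right)} + b\right) \left(409153 - 136827\right) = \left(-143 + 111884\right) \left(409153 - 136827\right) = 111741 \cdot 272326 = 30429979566$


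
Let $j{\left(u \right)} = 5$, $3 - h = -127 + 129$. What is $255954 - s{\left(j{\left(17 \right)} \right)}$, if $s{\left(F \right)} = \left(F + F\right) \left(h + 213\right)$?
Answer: $253814$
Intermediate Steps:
$h = 1$ ($h = 3 - \left(-127 + 129\right) = 3 - 2 = 1$)
$s{\left(F \right)} = 428 F$ ($s{\left(F \right)} = \left(F + F\right) \left(1 + 213\right) = 2 F 214 = 428 F$)
$255954 - s{\left(j{\left(17 \right)} \right)} = 255954 - 428 \cdot 5 = 255954 - 2140 = 253814$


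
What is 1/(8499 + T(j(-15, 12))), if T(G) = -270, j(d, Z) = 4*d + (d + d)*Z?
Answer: 1/8229 ≈ 0.00012152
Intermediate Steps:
j(d, Z) = 4*d + 2*Z*d (j(d, Z) = 4*d + (2*d)*Z = 4*d + 2*Z*d)
1/(8499 + T(j(-15, 12))) = 1/(8499 - 270) = 1/8229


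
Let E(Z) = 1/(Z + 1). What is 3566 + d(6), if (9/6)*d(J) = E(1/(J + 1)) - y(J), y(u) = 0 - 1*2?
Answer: 42815/12 ≈ 3567.9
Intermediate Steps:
y(u) = -2 (y(u) = 0 - 2 = -2)
E(Z) = 1/(1 + Z)
d(J) = 4/3 + 2/(3*(1 + 1/(1 + J))) (d(J) = 2*(1/(1 + 1/(J + 1)) - 1*(-2))/3 = 2*(1/(1 + 1/(1 + J)) + 2)/3 = 2*(2 + 1/(1 + 1/(1 + J)))/3 = 4/3 + 2/(3*(1 + 1/(1 + J))))
3566 + d(6) = 3566 + 2*(5 + 3*6)/(3*(2 + 6)) = 3566 + (⅔)*(5 + 18)/8 = 3566 + (⅔)*(⅛)*23 = 3566 + 23/12 = 42815/12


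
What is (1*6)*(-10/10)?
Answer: -6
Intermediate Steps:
(1*6)*(-10/10) = 6*(-10*⅒) = 6*(-1) = -6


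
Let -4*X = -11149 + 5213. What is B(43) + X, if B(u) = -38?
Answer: 1446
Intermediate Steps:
X = 1484 (X = -(-11149 + 5213)/4 = -¼*(-5936) = 1484)
B(43) + X = -38 + 1484 = 1446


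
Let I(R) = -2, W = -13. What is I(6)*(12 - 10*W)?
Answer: -284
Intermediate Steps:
I(6)*(12 - 10*W) = -2*(12 - 10*(-13)) = -2*(12 + 130) = -2*142 = -284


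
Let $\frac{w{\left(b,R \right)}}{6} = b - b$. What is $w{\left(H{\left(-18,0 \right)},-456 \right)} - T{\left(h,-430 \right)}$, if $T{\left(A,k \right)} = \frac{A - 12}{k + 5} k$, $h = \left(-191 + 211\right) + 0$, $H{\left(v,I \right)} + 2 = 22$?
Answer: $- \frac{688}{85} \approx -8.0941$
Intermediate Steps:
$H{\left(v,I \right)} = 20$ ($H{\left(v,I \right)} = -2 + 22 = 20$)
$w{\left(b,R \right)} = 0$ ($w{\left(b,R \right)} = 6 \left(b - b\right) = 6 \cdot 0 = 0$)
$h = 20$ ($h = 20 + 0 = 20$)
$T{\left(A,k \right)} = \frac{k \left(-12 + A\right)}{5 + k}$ ($T{\left(A,k \right)} = \frac{-12 + A}{5 + k} k = \frac{k \left(-12 + A\right)}{5 + k}$)
$w{\left(H{\left(-18,0 \right)},-456 \right)} - T{\left(h,-430 \right)} = 0 - - \frac{430 \left(-12 + 20\right)}{5 - 430} = 0 - \left(-430\right) \frac{1}{-425} \cdot 8 = 0 - \left(-430\right) \left(- \frac{1}{425}\right) 8 = 0 - \frac{688}{85} = - \frac{688}{85}$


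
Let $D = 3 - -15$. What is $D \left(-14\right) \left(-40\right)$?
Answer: $10080$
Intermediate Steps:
$D = 18$ ($D = 3 + 15 = 18$)
$D \left(-14\right) \left(-40\right) = 18 \left(-14\right) \left(-40\right) = \left(-252\right) \left(-40\right) = 10080$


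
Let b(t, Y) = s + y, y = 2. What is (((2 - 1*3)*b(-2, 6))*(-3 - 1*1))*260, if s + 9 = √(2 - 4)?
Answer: -7280 + 1040*I*√2 ≈ -7280.0 + 1470.8*I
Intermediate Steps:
s = -9 + I*√2 (s = -9 + √(2 - 4) = -9 + √(-2) = -9 + I*√2 ≈ -9.0 + 1.4142*I)
b(t, Y) = -7 + I*√2 (b(t, Y) = (-9 + I*√2) + 2 = -7 + I*√2)
(((2 - 1*3)*b(-2, 6))*(-3 - 1*1))*260 = (((2 - 1*3)*(-7 + I*√2))*(-3 - 1*1))*260 = (((2 - 3)*(-7 + I*√2))*(-3 - 1))*260 = (-(-7 + I*√2)*(-4))*260 = ((7 - I*√2)*(-4))*260 = (-28 + 4*I*√2)*260 = -7280 + 1040*I*√2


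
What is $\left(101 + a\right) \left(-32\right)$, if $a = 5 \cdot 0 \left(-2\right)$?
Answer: $-3232$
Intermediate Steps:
$a = 0$ ($a = 0 \left(-2\right) = 0$)
$\left(101 + a\right) \left(-32\right) = \left(101 + 0\right) \left(-32\right) = 101 \left(-32\right) = -3232$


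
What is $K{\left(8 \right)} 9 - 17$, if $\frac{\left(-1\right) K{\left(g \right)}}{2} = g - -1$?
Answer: $-179$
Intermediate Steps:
$K{\left(g \right)} = -2 - 2 g$ ($K{\left(g \right)} = - 2 \left(g - -1\right) = - 2 \left(g + 1\right) = - 2 \left(1 + g\right) = -2 - 2 g$)
$K{\left(8 \right)} 9 - 17 = \left(-2 - 16\right) 9 - 17 = \left(-18\right) 9 - 17 = -162 - 17 = -179$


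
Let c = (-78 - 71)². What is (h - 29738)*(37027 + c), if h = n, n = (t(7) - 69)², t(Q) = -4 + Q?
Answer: -1503325096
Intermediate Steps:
n = 4356 (n = ((-4 + 7) - 69)² = (3 - 69)² = (-66)² = 4356)
c = 22201 (c = (-149)² = 22201)
h = 4356
(h - 29738)*(37027 + c) = (4356 - 29738)*(37027 + 22201) = -25382*59228 = -1503325096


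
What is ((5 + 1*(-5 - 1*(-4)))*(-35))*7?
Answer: -980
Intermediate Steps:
((5 + 1*(-5 - 1*(-4)))*(-35))*7 = ((5 + 1*(-5 + 4))*(-35))*7 = ((5 + 1*(-1))*(-35))*7 = ((5 - 1)*(-35))*7 = (4*(-35))*7 = -140*7 = -980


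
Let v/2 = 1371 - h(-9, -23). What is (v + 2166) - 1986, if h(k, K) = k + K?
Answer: 2986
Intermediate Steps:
h(k, K) = K + k
v = 2806 (v = 2*(1371 - (-23 - 9)) = 2*(1371 - 1*(-32)) = 2*(1371 + 32) = 2*1403 = 2806)
(v + 2166) - 1986 = (2806 + 2166) - 1986 = 4972 - 1986 = 2986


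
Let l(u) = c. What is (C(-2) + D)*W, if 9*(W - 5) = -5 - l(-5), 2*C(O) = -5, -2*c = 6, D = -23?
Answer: -731/6 ≈ -121.83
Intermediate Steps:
c = -3 (c = -½*6 = -3)
l(u) = -3
C(O) = -5/2 (C(O) = (½)*(-5) = -5/2)
W = 43/9 (W = 5 + (-5 - 1*(-3))/9 = 5 + (-5 + 3)/9 = 5 + (⅑)*(-2) = 5 - 2/9 = 43/9 ≈ 4.7778)
(C(-2) + D)*W = (-5/2 - 23)*(43/9) = -51/2*43/9 = -731/6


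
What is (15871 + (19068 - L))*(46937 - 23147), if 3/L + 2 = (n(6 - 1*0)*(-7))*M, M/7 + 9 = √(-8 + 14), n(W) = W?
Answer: 134490456336873/161803 - 1049139*√6/323606 ≈ 8.3120e+8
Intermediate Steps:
M = -63 + 7*√6 (M = -63 + 7*√(-8 + 14) = -63 + 7*√6 ≈ -45.854)
L = 3/(2644 - 294*√6) (L = 3/(-2 + ((6 - 1*0)*(-7))*(-63 + 7*√6)) = 3/(-2 + ((6 + 0)*(-7))*(-63 + 7*√6)) = 3/(-2 + (6*(-7))*(-63 + 7*√6)) = 3/(-2 - 42*(-63 + 7*√6)) = 3/(-2 + (2646 - 294*√6)) = 3/(2644 - 294*√6) ≈ 0.0015594)
(15871 + (19068 - L))*(46937 - 23147) = (15871 + (19068 - (1983/1618030 + 441*√6/3236060)))*(46937 - 23147) = (15871 + (19068 + (-1983/1618030 - 441*√6/3236060)))*23790 = (15871 + (30852594057/1618030 - 441*√6/3236060))*23790 = (56532348187/1618030 - 441*√6/3236060)*23790 = 134490456336873/161803 - 1049139*√6/323606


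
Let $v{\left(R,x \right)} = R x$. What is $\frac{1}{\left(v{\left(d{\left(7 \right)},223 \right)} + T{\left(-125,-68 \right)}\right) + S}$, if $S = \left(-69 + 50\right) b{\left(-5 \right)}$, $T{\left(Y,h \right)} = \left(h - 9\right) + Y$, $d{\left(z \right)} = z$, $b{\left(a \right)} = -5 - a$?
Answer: $\frac{1}{1359} \approx 0.00073584$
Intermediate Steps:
$T{\left(Y,h \right)} = -9 + Y + h$ ($T{\left(Y,h \right)} = \left(-9 + h\right) + Y = -9 + Y + h$)
$S = 0$ ($S = \left(-69 + 50\right) \left(-5 - -5\right) = - 19 \left(-5 + 5\right) = \left(-19\right) 0 = 0$)
$\frac{1}{\left(v{\left(d{\left(7 \right)},223 \right)} + T{\left(-125,-68 \right)}\right) + S} = \frac{1}{\left(7 \cdot 223 - 202\right) + 0} = \frac{1}{\left(1561 - 202\right) + 0} = \frac{1}{1359 + 0} = \frac{1}{1359}$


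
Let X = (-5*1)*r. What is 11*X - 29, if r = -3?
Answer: 136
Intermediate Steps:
X = 15 (X = -5*1*(-3) = -5*(-3) = 15)
11*X - 29 = 11*15 - 29 = 165 - 29 = 136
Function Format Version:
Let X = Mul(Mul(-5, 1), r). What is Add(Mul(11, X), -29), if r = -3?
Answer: 136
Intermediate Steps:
X = 15 (X = Mul(Mul(-5, 1), -3) = Mul(-5, -3) = 15)
Add(Mul(11, X), -29) = Add(Mul(11, 15), -29) = Add(165, -29) = 136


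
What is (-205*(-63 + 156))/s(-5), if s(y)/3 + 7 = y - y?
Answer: 6355/7 ≈ 907.86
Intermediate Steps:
s(y) = -21 (s(y) = -21 + 3*(y - y) = -21 + 3*0 = -21 + 0 = -21)
(-205*(-63 + 156))/s(-5) = -205*(-63 + 156)/(-21) = -205*93*(-1/21) = -19065*(-1/21) = 6355/7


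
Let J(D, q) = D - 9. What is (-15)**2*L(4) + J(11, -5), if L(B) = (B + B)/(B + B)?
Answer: 227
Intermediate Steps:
J(D, q) = -9 + D
L(B) = 1 (L(B) = (2*B)/((2*B)) = (2*B)*(1/(2*B)) = 1)
(-15)**2*L(4) + J(11, -5) = (-15)**2*1 + (-9 + 11) = 225*1 + 2 = 225 + 2 = 227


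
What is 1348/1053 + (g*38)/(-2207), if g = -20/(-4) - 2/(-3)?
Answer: 2748290/2323971 ≈ 1.1826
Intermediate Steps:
g = 17/3 (g = -20*(-¼) - 2*(-⅓) = 5 + ⅔ = 17/3 ≈ 5.6667)
1348/1053 + (g*38)/(-2207) = 1348/1053 + ((17/3)*38)/(-2207) = 1348*(1/1053) + (646/3)*(-1/2207) = 1348/1053 - 646/6621 = 2748290/2323971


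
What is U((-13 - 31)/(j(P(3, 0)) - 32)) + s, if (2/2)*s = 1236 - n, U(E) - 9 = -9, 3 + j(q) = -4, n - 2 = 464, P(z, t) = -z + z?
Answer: 770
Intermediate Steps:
P(z, t) = 0
n = 466 (n = 2 + 464 = 466)
j(q) = -7 (j(q) = -3 - 4 = -7)
U(E) = 0 (U(E) = 9 - 9 = 0)
s = 770 (s = 1236 - 1*466 = 1236 - 466 = 770)
U((-13 - 31)/(j(P(3, 0)) - 32)) + s = 0 + 770 = 770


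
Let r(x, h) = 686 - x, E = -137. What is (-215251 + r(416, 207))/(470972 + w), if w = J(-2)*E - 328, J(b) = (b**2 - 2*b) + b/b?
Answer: -214981/469411 ≈ -0.45798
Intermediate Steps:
J(b) = 1 + b**2 - 2*b (J(b) = (b**2 - 2*b) + 1 = 1 + b**2 - 2*b)
w = -1561 (w = (1 + (-2)**2 - 2*(-2))*(-137) - 328 = (1 + 4 + 4)*(-137) - 328 = 9*(-137) - 328 = -1233 - 328 = -1561)
(-215251 + r(416, 207))/(470972 + w) = (-215251 + (686 - 1*416))/(470972 - 1561) = (-215251 + (686 - 416))/469411 = (-215251 + 270)*(1/469411) = -214981*1/469411 = -214981/469411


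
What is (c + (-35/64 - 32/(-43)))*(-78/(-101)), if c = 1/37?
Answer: 890877/5142112 ≈ 0.17325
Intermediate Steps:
c = 1/37 ≈ 0.027027
(c + (-35/64 - 32/(-43)))*(-78/(-101)) = (1/37 + (-35/64 - 32/(-43)))*(-78/(-101)) = (1/37 + (-35*1/64 - 32*(-1/43)))*(-78*(-1/101)) = (1/37 + (-35/64 + 32/43))*(78/101) = (1/37 + 543/2752)*(78/101) = (22843/101824)*(78/101) = 890877/5142112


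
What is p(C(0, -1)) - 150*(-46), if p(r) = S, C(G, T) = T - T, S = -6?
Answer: 6894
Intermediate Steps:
C(G, T) = 0
p(r) = -6
p(C(0, -1)) - 150*(-46) = -6 - 150*(-46) = -6 + 6900 = 6894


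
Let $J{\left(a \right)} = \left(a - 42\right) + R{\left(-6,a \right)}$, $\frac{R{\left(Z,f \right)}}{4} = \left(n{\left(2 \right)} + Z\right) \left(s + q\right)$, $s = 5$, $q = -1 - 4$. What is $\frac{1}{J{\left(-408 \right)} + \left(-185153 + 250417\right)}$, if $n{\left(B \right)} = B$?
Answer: $\frac{1}{64814} \approx 1.5429 \cdot 10^{-5}$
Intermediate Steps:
$q = -5$ ($q = -1 - 4 = -5$)
$R{\left(Z,f \right)} = 0$ ($R{\left(Z,f \right)} = 4 \left(2 + Z\right) \left(5 - 5\right) = 4 \left(2 + Z\right) 0 = 4 \cdot 0 = 0$)
$J{\left(a \right)} = -42 + a$ ($J{\left(a \right)} = \left(a - 42\right) + 0 = \left(-42 + a\right) + 0 = -42 + a$)
$\frac{1}{J{\left(-408 \right)} + \left(-185153 + 250417\right)} = \frac{1}{\left(-42 - 408\right) + \left(-185153 + 250417\right)} = \frac{1}{-450 + 65264} = \frac{1}{64814}$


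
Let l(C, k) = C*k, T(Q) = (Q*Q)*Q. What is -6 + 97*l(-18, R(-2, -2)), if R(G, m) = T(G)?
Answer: 13962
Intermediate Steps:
T(Q) = Q**3 (T(Q) = Q**2*Q = Q**3)
R(G, m) = G**3
-6 + 97*l(-18, R(-2, -2)) = -6 + 97*(-18*(-2)**3) = -6 + 97*(-18*(-8)) = -6 + 97*144 = -6 + 13968 = 13962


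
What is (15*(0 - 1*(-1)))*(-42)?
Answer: -630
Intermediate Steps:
(15*(0 - 1*(-1)))*(-42) = (15*(0 + 1))*(-42) = (15*1)*(-42) = 15*(-42) = -630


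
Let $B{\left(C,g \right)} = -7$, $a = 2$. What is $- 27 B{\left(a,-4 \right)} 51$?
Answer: $9639$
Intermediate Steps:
$- 27 B{\left(a,-4 \right)} 51 = \left(-27\right) \left(-7\right) 51 = 189 \cdot 51 = 9639$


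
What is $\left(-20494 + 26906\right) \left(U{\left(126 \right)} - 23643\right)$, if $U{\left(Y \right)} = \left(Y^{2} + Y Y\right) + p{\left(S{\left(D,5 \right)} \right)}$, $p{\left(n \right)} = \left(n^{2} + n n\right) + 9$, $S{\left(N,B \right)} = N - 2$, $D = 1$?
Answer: $52065440$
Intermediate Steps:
$S{\left(N,B \right)} = -2 + N$
$p{\left(n \right)} = 9 + 2 n^{2}$ ($p{\left(n \right)} = \left(n^{2} + n^{2}\right) + 9 = 2 n^{2} + 9 = 9 + 2 n^{2}$)
$U{\left(Y \right)} = 11 + 2 Y^{2}$ ($U{\left(Y \right)} = \left(Y^{2} + Y Y\right) + \left(9 + 2 \left(-2 + 1\right)^{2}\right) = \left(Y^{2} + Y^{2}\right) + \left(9 + 2 \left(-1\right)^{2}\right) = 2 Y^{2} + \left(9 + 2 \cdot 1\right) = 2 Y^{2} + \left(9 + 2\right) = 2 Y^{2} + 11 = 11 + 2 Y^{2}$)
$\left(-20494 + 26906\right) \left(U{\left(126 \right)} - 23643\right) = \left(-20494 + 26906\right) \left(\left(11 + 2 \cdot 126^{2}\right) - 23643\right) = 6412 \left(\left(11 + 2 \cdot 15876\right) - 23643\right) = 6412 \left(\left(11 + 31752\right) - 23643\right) = 6412 \left(31763 - 23643\right) = 6412 \cdot 8120 = 52065440$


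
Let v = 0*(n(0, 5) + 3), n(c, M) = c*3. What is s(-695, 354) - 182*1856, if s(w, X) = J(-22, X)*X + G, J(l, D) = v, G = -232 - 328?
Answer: -338352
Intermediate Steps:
n(c, M) = 3*c
v = 0 (v = 0*(3*0 + 3) = 0*(0 + 3) = 0*3 = 0)
G = -560
J(l, D) = 0
s(w, X) = -560 (s(w, X) = 0*X - 560 = 0 - 560 = -560)
s(-695, 354) - 182*1856 = -560 - 182*1856 = -560 - 337792 = -338352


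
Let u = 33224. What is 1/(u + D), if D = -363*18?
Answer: 1/26690 ≈ 3.7467e-5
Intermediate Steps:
D = -6534
1/(u + D) = 1/(33224 - 6534) = 1/26690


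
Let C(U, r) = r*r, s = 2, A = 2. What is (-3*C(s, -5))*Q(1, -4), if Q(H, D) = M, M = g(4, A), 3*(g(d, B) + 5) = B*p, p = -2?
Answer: 475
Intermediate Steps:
C(U, r) = r²
g(d, B) = -5 - 2*B/3 (g(d, B) = -5 + (B*(-2))/3 = -5 + (-2*B)/3 = -5 - 2*B/3)
M = -19/3 (M = -5 - ⅔*2 = -5 - 4/3 = -19/3 ≈ -6.3333)
Q(H, D) = -19/3
(-3*C(s, -5))*Q(1, -4) = -3*(-5)²*(-19/3) = -3*25*(-19/3) = -75*(-19/3) = 475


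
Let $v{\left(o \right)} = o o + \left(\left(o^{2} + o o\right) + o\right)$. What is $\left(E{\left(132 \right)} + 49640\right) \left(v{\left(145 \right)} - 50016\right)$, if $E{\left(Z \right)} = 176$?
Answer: $657770464$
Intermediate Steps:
$v{\left(o \right)} = o + 3 o^{2}$ ($v{\left(o \right)} = o^{2} + \left(\left(o^{2} + o^{2}\right) + o\right) = o^{2} + \left(2 o^{2} + o\right) = o^{2} + \left(o + 2 o^{2}\right) = o + 3 o^{2}$)
$\left(E{\left(132 \right)} + 49640\right) \left(v{\left(145 \right)} - 50016\right) = \left(176 + 49640\right) \left(145 \left(1 + 3 \cdot 145\right) - 50016\right) = 49816 \left(145 \left(1 + 435\right) - 50016\right) = 49816 \left(145 \cdot 436 - 50016\right) = 49816 \left(63220 - 50016\right) = 49816 \cdot 13204 = 657770464$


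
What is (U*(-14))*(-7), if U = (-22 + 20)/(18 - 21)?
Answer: 196/3 ≈ 65.333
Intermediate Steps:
U = ⅔ (U = -2/(-3) = -2*(-⅓) = ⅔ ≈ 0.66667)
(U*(-14))*(-7) = ((⅔)*(-14))*(-7) = -28/3*(-7) = 196/3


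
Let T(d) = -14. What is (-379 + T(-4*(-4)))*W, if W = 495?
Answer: -194535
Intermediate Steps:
(-379 + T(-4*(-4)))*W = (-379 - 14)*495 = -393*495 = -194535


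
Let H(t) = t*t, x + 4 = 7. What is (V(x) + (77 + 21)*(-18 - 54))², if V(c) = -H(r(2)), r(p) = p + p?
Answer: 50013184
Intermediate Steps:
r(p) = 2*p
x = 3 (x = -4 + 7 = 3)
H(t) = t²
V(c) = -16 (V(c) = -(2*2)² = -1*4² = -1*16 = -16)
(V(x) + (77 + 21)*(-18 - 54))² = (-16 + (77 + 21)*(-18 - 54))² = (-16 + 98*(-72))² = (-16 - 7056)² = (-7072)² = 50013184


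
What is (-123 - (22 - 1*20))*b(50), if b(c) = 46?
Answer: -5750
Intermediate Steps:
(-123 - (22 - 1*20))*b(50) = (-123 - (22 - 1*20))*46 = (-123 - (22 - 20))*46 = (-123 - 1*2)*46 = (-123 - 2)*46 = -125*46 = -5750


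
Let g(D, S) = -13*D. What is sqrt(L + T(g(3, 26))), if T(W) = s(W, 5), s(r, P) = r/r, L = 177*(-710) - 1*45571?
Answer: 2*I*sqrt(42810) ≈ 413.81*I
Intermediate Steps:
L = -171241 (L = -125670 - 45571 = -171241)
s(r, P) = 1
T(W) = 1
sqrt(L + T(g(3, 26))) = sqrt(-171241 + 1) = sqrt(-171240) = 2*I*sqrt(42810)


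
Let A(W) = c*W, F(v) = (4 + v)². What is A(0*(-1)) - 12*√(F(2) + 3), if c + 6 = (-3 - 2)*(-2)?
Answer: -12*√39 ≈ -74.940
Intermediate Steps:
c = 4 (c = -6 + (-3 - 2)*(-2) = -6 - 5*(-2) = -6 + 10 = 4)
A(W) = 4*W
A(0*(-1)) - 12*√(F(2) + 3) = 4*(0*(-1)) - 12*√((4 + 2)² + 3) = 4*0 - 12*√(6² + 3) = 0 - 12*√(36 + 3) = 0 - 12*√39 = -12*√39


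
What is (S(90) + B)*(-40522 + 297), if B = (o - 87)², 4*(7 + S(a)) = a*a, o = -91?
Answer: -1355662950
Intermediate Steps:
S(a) = -7 + a²/4 (S(a) = -7 + (a*a)/4 = -7 + a²/4)
B = 31684 (B = (-91 - 87)² = (-178)² = 31684)
(S(90) + B)*(-40522 + 297) = ((-7 + (¼)*90²) + 31684)*(-40522 + 297) = ((-7 + (¼)*8100) + 31684)*(-40225) = ((-7 + 2025) + 31684)*(-40225) = (2018 + 31684)*(-40225) = 33702*(-40225) = -1355662950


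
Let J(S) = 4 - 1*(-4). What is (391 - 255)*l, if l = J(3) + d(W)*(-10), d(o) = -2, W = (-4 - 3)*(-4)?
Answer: 3808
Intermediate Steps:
J(S) = 8 (J(S) = 4 + 4 = 8)
W = 28 (W = -7*(-4) = 28)
l = 28 (l = 8 - 2*(-10) = 8 + 20 = 28)
(391 - 255)*l = (391 - 255)*28 = 136*28 = 3808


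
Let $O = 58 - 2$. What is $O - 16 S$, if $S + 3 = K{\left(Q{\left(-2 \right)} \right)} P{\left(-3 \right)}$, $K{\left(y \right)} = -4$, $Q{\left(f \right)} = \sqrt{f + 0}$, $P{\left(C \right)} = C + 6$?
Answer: $296$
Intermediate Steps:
$P{\left(C \right)} = 6 + C$
$Q{\left(f \right)} = \sqrt{f}$
$O = 56$
$S = -15$ ($S = -3 - 4 \left(6 - 3\right) = -3 - 12 = -15$)
$O - 16 S = 56 - -240 = 56 + 240 = 296$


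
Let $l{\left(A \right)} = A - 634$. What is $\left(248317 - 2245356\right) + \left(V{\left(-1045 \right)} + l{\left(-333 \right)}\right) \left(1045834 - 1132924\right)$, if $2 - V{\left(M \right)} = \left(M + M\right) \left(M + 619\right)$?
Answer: $77621755411$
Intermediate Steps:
$l{\left(A \right)} = -634 + A$
$V{\left(M \right)} = 2 - 2 M \left(619 + M\right)$ ($V{\left(M \right)} = 2 - \left(M + M\right) \left(M + 619\right) = 2 - 2 M \left(619 + M\right)$)
$\left(248317 - 2245356\right) + \left(V{\left(-1045 \right)} + l{\left(-333 \right)}\right) \left(1045834 - 1132924\right) = \left(248317 - 2245356\right) + \left(\left(2 - -1293710 - 2 \left(-1045\right)^{2}\right) - 967\right) \left(1045834 - 1132924\right) = -1997039 + \left(\left(2 + 1293710 - 2184050\right) - 967\right) \left(-87090\right) = -1997039 + \left(-890338 - 967\right) \left(-87090\right) = -1997039 - -77623752450 = -1997039 + 77623752450 = 77621755411$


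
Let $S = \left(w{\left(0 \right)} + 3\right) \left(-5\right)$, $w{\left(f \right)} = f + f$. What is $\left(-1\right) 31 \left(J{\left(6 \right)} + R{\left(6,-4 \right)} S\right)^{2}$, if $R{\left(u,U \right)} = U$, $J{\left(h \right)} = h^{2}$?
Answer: $-285696$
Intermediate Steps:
$w{\left(f \right)} = 2 f$
$S = -15$ ($S = \left(2 \cdot 0 + 3\right) \left(-5\right) = \left(0 + 3\right) \left(-5\right) = 3 \left(-5\right) = -15$)
$\left(-1\right) 31 \left(J{\left(6 \right)} + R{\left(6,-4 \right)} S\right)^{2} = \left(-1\right) 31 \left(6^{2} - -60\right)^{2} = - 31 \left(36 + 60\right)^{2} = - 31 \cdot 96^{2} = \left(-31\right) 9216 = -285696$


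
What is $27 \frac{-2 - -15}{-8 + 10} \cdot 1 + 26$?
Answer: $\frac{403}{2} \approx 201.5$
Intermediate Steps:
$27 \frac{-2 - -15}{-8 + 10} \cdot 1 + 26 = 27 \frac{-2 + 15}{2} \cdot 1 + 26 = 27 \cdot 13 \cdot \frac{1}{2} \cdot 1 + 26 = 27 \cdot \frac{13}{2} \cdot 1 + 26 = 27 \cdot \frac{13}{2} + 26 = \frac{351}{2} + 26 = \frac{403}{2}$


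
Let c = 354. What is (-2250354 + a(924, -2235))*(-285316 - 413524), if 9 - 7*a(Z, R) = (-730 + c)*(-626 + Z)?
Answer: 10930151811640/7 ≈ 1.5615e+12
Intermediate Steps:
a(Z, R) = -235367/7 + 376*Z/7 (a(Z, R) = 9/7 - (-730 + 354)*(-626 + Z)/7 = 9/7 - (-376)*(-626 + Z)/7 = 9/7 - (235376 - 376*Z)/7 = 9/7 + (-235376/7 + 376*Z/7) = -235367/7 + 376*Z/7)
(-2250354 + a(924, -2235))*(-285316 - 413524) = (-2250354 + (-235367/7 + (376/7)*924))*(-285316 - 413524) = (-2250354 + (-235367/7 + 49632))*(-698840) = (-2250354 + 112057/7)*(-698840) = -15640421/7*(-698840) = 10930151811640/7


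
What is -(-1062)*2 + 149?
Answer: 2273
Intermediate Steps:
-(-1062)*2 + 149 = -118*(-18) + 149 = 2124 + 149 = 2273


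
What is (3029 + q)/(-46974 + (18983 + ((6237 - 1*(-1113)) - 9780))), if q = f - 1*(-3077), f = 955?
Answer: -7061/30421 ≈ -0.23211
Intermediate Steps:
q = 4032 (q = 955 - 1*(-3077) = 955 + 3077 = 4032)
(3029 + q)/(-46974 + (18983 + ((6237 - 1*(-1113)) - 9780))) = (3029 + 4032)/(-46974 + (18983 + ((6237 - 1*(-1113)) - 9780))) = 7061/(-46974 + (18983 + ((6237 + 1113) - 9780))) = 7061/(-46974 + (18983 + (7350 - 9780))) = 7061/(-46974 + (18983 - 2430)) = 7061/(-46974 + 16553) = 7061/(-30421) = 7061*(-1/30421) = -7061/30421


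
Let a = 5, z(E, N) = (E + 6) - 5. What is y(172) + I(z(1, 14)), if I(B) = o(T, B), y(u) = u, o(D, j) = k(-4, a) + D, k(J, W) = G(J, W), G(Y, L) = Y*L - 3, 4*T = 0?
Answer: 149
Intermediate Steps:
T = 0 (T = (¼)*0 = 0)
z(E, N) = 1 + E (z(E, N) = (6 + E) - 5 = 1 + E)
G(Y, L) = -3 + L*Y (G(Y, L) = L*Y - 3 = -3 + L*Y)
k(J, W) = -3 + J*W (k(J, W) = -3 + W*J = -3 + J*W)
o(D, j) = -23 + D (o(D, j) = (-3 - 4*5) + D = (-3 - 20) + D = -23 + D)
I(B) = -23 (I(B) = -23 + 0 = -23)
y(172) + I(z(1, 14)) = 172 - 23 = 149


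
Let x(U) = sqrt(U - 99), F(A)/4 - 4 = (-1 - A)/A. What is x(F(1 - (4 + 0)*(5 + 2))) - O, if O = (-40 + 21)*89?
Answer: 1691 + I*sqrt(7035)/9 ≈ 1691.0 + 9.3194*I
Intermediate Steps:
F(A) = 16 + 4*(-1 - A)/A (F(A) = 16 + 4*((-1 - A)/A) = 16 + 4*(-1 - A)/A)
O = -1691 (O = -19*89 = -1691)
x(U) = sqrt(-99 + U)
x(F(1 - (4 + 0)*(5 + 2))) - O = sqrt(-99 + (12 - 4/(1 - (4 + 0)*(5 + 2)))) - 1*(-1691) = sqrt(-99 + (12 - 4/(1 - 4*7))) + 1691 = sqrt(-99 + (12 - 4/(1 - 1*28))) + 1691 = sqrt(-99 + (12 - 4/(1 - 28))) + 1691 = sqrt(-99 + (12 - 4/(-27))) + 1691 = sqrt(-99 + (12 - 4*(-1/27))) + 1691 = sqrt(-99 + (12 + 4/27)) + 1691 = sqrt(-99 + 328/27) + 1691 = sqrt(-2345/27) + 1691 = I*sqrt(7035)/9 + 1691 = 1691 + I*sqrt(7035)/9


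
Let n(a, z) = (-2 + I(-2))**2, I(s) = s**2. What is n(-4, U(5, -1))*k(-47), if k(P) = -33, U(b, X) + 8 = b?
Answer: -132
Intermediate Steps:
U(b, X) = -8 + b
n(a, z) = 4 (n(a, z) = (-2 + (-2)**2)**2 = (-2 + 4)**2 = 2**2 = 4)
n(-4, U(5, -1))*k(-47) = 4*(-33) = -132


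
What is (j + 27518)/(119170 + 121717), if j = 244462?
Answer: 271980/240887 ≈ 1.1291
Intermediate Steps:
(j + 27518)/(119170 + 121717) = (244462 + 27518)/(119170 + 121717) = 271980/240887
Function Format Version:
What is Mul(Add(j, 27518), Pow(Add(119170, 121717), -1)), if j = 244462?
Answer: Rational(271980, 240887) ≈ 1.1291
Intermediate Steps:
Mul(Add(j, 27518), Pow(Add(119170, 121717), -1)) = Mul(Add(244462, 27518), Pow(Add(119170, 121717), -1)) = Mul(271980, Pow(240887, -1)) = Mul(271980, Rational(1, 240887)) = Rational(271980, 240887)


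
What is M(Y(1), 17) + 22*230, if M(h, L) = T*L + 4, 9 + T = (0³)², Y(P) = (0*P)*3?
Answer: 4911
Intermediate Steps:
Y(P) = 0 (Y(P) = 0*3 = 0)
T = -9 (T = -9 + (0³)² = -9 + 0² = -9 + 0 = -9)
M(h, L) = 4 - 9*L (M(h, L) = -9*L + 4 = 4 - 9*L)
M(Y(1), 17) + 22*230 = (4 - 9*17) + 22*230 = (4 - 153) + 5060 = -149 + 5060 = 4911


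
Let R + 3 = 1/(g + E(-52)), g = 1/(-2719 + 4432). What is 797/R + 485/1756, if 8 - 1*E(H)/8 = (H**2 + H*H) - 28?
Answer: -51461736886247/193911018372 ≈ -265.39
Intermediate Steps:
E(H) = 288 - 16*H**2 (E(H) = 64 - 8*((H**2 + H*H) - 28) = 64 - 8*((H**2 + H**2) - 28) = 64 - 8*(2*H**2 - 28) = 64 - 8*(-28 + 2*H**2) = 64 + (224 - 16*H**2) = 288 - 16*H**2)
g = 1/1713 ≈ 0.00058377
R = -220855374/73617887 (R = -3 + 1/(1/1713 + (288 - 16*(-52)**2)) = -3 + 1/(1/1713 + (288 - 16*2704)) = -3 + 1/(1/1713 + (288 - 43264)) = -3 + 1/(1/1713 - 42976) = -3 + 1/(-73617887/1713) = -3 - 1713/73617887 = -220855374/73617887 ≈ -3.0000)
797/R + 485/1756 = 797/(-220855374/73617887) + 485/1756 = 797*(-73617887/220855374) + 485*(1/1756) = -58673455939/220855374 + 485/1756 = -51461736886247/193911018372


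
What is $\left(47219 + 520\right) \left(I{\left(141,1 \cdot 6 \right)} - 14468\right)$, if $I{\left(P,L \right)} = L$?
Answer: $-690401418$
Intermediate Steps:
$\left(47219 + 520\right) \left(I{\left(141,1 \cdot 6 \right)} - 14468\right) = \left(47219 + 520\right) \left(1 \cdot 6 - 14468\right) = 47739 \left(6 - 14468\right) = 47739 \left(-14462\right) = -690401418$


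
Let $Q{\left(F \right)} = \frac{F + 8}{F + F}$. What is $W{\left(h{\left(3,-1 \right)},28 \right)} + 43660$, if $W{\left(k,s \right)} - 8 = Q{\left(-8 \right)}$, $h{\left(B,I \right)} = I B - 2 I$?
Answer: $43668$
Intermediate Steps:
$h{\left(B,I \right)} = - 2 I + B I$ ($h{\left(B,I \right)} = B I - 2 I = - 2 I + B I$)
$Q{\left(F \right)} = \frac{8 + F}{2 F}$
$W{\left(k,s \right)} = 8$ ($W{\left(k,s \right)} = 8 + \frac{8 - 8}{2 \left(-8\right)} = 8 + \frac{1}{2} \left(- \frac{1}{8}\right) 0 = 8 + 0 = 8$)
$W{\left(h{\left(3,-1 \right)},28 \right)} + 43660 = 8 + 43660 = 43668$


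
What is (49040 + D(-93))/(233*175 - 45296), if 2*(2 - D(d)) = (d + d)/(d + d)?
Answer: -98083/9042 ≈ -10.847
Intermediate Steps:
D(d) = 3/2 (D(d) = 2 - (d + d)/(2*(d + d)) = 2 - 2*d/(2*(2*d)) = 2 - 2*d*1/(2*d)/2 = 2 - 1/2*1 = 2 - 1/2 = 3/2)
(49040 + D(-93))/(233*175 - 45296) = (49040 + 3/2)/(233*175 - 45296) = 98083/(2*(40775 - 45296)) = (98083/2)/(-4521) = (98083/2)*(-1/4521) = -98083/9042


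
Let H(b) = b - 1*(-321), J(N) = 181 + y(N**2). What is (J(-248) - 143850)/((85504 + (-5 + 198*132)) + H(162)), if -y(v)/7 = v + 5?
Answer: -287116/56059 ≈ -5.1217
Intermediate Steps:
y(v) = -35 - 7*v (y(v) = -7*(v + 5) = -7*(5 + v) = -35 - 7*v)
J(N) = 146 - 7*N**2 (J(N) = 181 + (-35 - 7*N**2) = 146 - 7*N**2)
H(b) = 321 + b (H(b) = b + 321 = 321 + b)
(J(-248) - 143850)/((85504 + (-5 + 198*132)) + H(162)) = ((146 - 7*(-248)**2) - 143850)/((85504 + (-5 + 198*132)) + (321 + 162)) = ((146 - 7*61504) - 143850)/((85504 + (-5 + 26136)) + 483) = ((146 - 430528) - 143850)/((85504 + 26131) + 483) = (-430382 - 143850)/(111635 + 483) = -574232/112118 = -574232*1/112118 = -287116/56059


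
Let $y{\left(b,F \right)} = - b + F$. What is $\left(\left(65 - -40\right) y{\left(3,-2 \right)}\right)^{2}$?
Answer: $275625$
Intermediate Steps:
$y{\left(b,F \right)} = F - b$
$\left(\left(65 - -40\right) y{\left(3,-2 \right)}\right)^{2} = \left(\left(65 - -40\right) \left(-2 - 3\right)\right)^{2} = \left(\left(65 + 40\right) \left(-2 - 3\right)\right)^{2} = \left(105 \left(-5\right)\right)^{2} = \left(-525\right)^{2} = 275625$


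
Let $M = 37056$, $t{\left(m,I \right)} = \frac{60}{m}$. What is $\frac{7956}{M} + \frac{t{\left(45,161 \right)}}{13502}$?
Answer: $\frac{13433915}{62541264} \approx 0.2148$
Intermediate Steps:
$\frac{7956}{M} + \frac{t{\left(45,161 \right)}}{13502} = \frac{7956}{37056} + \frac{60 \cdot \frac{1}{45}}{13502} = 7956 \cdot \frac{1}{37056} + 60 \cdot \frac{1}{45} \cdot \frac{1}{13502} = \frac{663}{3088} + \frac{4}{3} \cdot \frac{1}{13502} = \frac{663}{3088} + \frac{2}{20253} = \frac{13433915}{62541264}$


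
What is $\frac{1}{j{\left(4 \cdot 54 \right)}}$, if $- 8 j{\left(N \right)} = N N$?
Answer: $- \frac{1}{5832} \approx -0.00017147$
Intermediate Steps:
$j{\left(N \right)} = - \frac{N^{2}}{8}$ ($j{\left(N \right)} = - \frac{N N}{8} = - \frac{N^{2}}{8}$)
$\frac{1}{j{\left(4 \cdot 54 \right)}} = \frac{1}{\left(- \frac{1}{8}\right) \left(4 \cdot 54\right)^{2}} = \frac{1}{\left(- \frac{1}{8}\right) 216^{2}} = \frac{1}{\left(- \frac{1}{8}\right) 46656} = \frac{1}{-5832} = - \frac{1}{5832}$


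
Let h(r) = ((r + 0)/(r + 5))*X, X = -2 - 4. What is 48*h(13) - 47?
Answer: -255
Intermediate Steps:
X = -6
h(r) = -6*r/(5 + r) (h(r) = ((r + 0)/(r + 5))*(-6) = (r/(5 + r))*(-6) = -6*r/(5 + r))
48*h(13) - 47 = 48*(-6*13/(5 + 13)) - 47 = 48*(-6*13/18) - 47 = 48*(-6*13*1/18) - 47 = 48*(-13/3) - 47 = -208 - 47 = -255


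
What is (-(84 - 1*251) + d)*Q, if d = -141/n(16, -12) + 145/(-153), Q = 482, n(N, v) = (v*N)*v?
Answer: 1566870899/19584 ≈ 80008.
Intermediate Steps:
n(N, v) = N*v**2 (n(N, v) = (N*v)*v = N*v**2)
d = -39517/39168 (d = -141/(16*(-12)**2) + 145/(-153) = -141/(16*144) + 145*(-1/153) = -141/2304 - 145/153 = -141*1/2304 - 145/153 = -47/768 - 145/153 = -39517/39168 ≈ -1.0089)
(-(84 - 1*251) + d)*Q = (-(84 - 1*251) - 39517/39168)*482 = (-(84 - 251) - 39517/39168)*482 = (-1*(-167) - 39517/39168)*482 = (167 - 39517/39168)*482 = (6501539/39168)*482 = 1566870899/19584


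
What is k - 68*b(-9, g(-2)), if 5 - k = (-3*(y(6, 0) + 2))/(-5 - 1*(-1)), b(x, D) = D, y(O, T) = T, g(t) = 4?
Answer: -537/2 ≈ -268.50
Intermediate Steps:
k = 7/2 (k = 5 - (-3*(0 + 2))/(-5 - 1*(-1)) = 5 - (-3*2)/(-5 + 1) = 5 - (-6)/(-4) = 5 - (-6)*(-1)/4 = 5 - 1*3/2 = 5 - 3/2 = 7/2 ≈ 3.5000)
k - 68*b(-9, g(-2)) = 7/2 - 68*4 = 7/2 - 272 = -537/2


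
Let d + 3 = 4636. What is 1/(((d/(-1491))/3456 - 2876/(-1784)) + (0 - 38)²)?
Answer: 1149095808/1661145779705 ≈ 0.00069175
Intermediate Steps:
d = 4633 (d = -3 + 4636 = 4633)
1/(((d/(-1491))/3456 - 2876/(-1784)) + (0 - 38)²) = 1/(((4633/(-1491))/3456 - 2876/(-1784)) + (0 - 38)²) = 1/(((4633*(-1/1491))*(1/3456) - 2876*(-1/1784)) + (-38)²) = 1/((-4633/1491*1/3456 + 719/446) + 1444) = 1/((-4633/5152896 + 719/446) + 1444) = 1/(1851432953/1149095808 + 1444) = 1/(1661145779705/1149095808) = 1149095808/1661145779705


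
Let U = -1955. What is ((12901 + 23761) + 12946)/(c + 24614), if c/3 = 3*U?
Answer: 49608/7019 ≈ 7.0677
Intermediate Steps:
c = -17595 (c = 3*(3*(-1955)) = 3*(-5865) = -17595)
((12901 + 23761) + 12946)/(c + 24614) = ((12901 + 23761) + 12946)/(-17595 + 24614) = (36662 + 12946)/7019 = 49608*(1/7019) = 49608/7019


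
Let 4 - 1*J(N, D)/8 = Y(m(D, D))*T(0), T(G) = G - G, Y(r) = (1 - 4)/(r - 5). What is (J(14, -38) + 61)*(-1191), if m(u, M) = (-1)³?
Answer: -110763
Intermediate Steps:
m(u, M) = -1
Y(r) = -3/(-5 + r)
T(G) = 0
J(N, D) = 32 (J(N, D) = 32 - 8*(-3/(-5 - 1))*0 = 32 - 8*(-3/(-6))*0 = 32 - 8*(-3*(-⅙))*0 = 32 - 4*0 = 32 - 8*0 = 32 + 0 = 32)
(J(14, -38) + 61)*(-1191) = (32 + 61)*(-1191) = 93*(-1191) = -110763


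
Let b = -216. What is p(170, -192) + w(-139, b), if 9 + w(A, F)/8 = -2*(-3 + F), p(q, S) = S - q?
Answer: 3070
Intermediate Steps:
w(A, F) = -24 - 16*F (w(A, F) = -72 + 8*(-2*(-3 + F)) = -72 + 8*(6 - 2*F) = -72 + (48 - 16*F) = -24 - 16*F)
p(170, -192) + w(-139, b) = (-192 - 1*170) + (-24 - 16*(-216)) = (-192 - 170) + (-24 + 3456) = -362 + 3432 = 3070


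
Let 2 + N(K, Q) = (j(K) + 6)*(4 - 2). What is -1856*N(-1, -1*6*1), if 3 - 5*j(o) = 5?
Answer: -85376/5 ≈ -17075.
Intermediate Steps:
j(o) = -2/5 (j(o) = 3/5 - 1/5*5 = 3/5 - 1 = -2/5)
N(K, Q) = 46/5 (N(K, Q) = -2 + (-2/5 + 6)*(4 - 2) = -2 + (28/5)*2 = -2 + 56/5 = 46/5)
-1856*N(-1, -1*6*1) = -1856*46/5 = -85376/5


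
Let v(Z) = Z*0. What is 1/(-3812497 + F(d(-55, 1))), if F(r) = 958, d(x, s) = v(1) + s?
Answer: -1/3811539 ≈ -2.6236e-7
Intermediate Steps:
v(Z) = 0
d(x, s) = s (d(x, s) = 0 + s = s)
1/(-3812497 + F(d(-55, 1))) = 1/(-3812497 + 958) = 1/(-3811539) = -1/3811539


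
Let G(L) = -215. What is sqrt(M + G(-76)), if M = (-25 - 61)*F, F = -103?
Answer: sqrt(8643) ≈ 92.968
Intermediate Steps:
M = 8858 (M = (-25 - 61)*(-103) = -86*(-103) = 8858)
sqrt(M + G(-76)) = sqrt(8858 - 215) = sqrt(8643)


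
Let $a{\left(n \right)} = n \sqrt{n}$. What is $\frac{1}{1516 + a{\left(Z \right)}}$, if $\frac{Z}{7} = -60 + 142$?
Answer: $- \frac{379}{46705242} + \frac{287 \sqrt{574}}{93410484} \approx 6.5496 \cdot 10^{-5}$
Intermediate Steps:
$Z = 574$ ($Z = 7 \left(-60 + 142\right) = 7 \cdot 82 = 574$)
$a{\left(n \right)} = n^{\frac{3}{2}}$
$\frac{1}{1516 + a{\left(Z \right)}} = \frac{1}{1516 + 574^{\frac{3}{2}}} = \frac{1}{1516 + 574 \sqrt{574}}$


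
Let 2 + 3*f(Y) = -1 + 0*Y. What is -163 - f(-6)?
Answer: -162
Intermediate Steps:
f(Y) = -1 (f(Y) = -2/3 + (-1 + 0*Y)/3 = -2/3 + (-1 + 0)/3 = -2/3 + (1/3)*(-1) = -2/3 - 1/3 = -1)
-163 - f(-6) = -163 - 1*(-1) = -163 + 1 = -162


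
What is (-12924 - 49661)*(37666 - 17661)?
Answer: -1252012925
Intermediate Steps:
(-12924 - 49661)*(37666 - 17661) = -62585*20005 = -1252012925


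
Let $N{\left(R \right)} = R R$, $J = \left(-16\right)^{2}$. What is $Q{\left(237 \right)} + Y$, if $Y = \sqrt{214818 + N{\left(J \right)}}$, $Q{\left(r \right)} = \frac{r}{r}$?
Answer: $1 + \sqrt{280354} \approx 530.48$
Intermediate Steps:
$Q{\left(r \right)} = 1$
$J = 256$
$N{\left(R \right)} = R^{2}$
$Y = \sqrt{280354}$ ($Y = \sqrt{214818 + 256^{2}} = \sqrt{214818 + 65536} = \sqrt{280354} \approx 529.48$)
$Q{\left(237 \right)} + Y = 1 + \sqrt{280354}$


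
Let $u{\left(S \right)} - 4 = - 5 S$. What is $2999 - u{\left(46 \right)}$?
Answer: $3225$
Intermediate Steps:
$u{\left(S \right)} = 4 - 5 S$
$2999 - u{\left(46 \right)} = 2999 - \left(4 - 230\right) = 2999 - -226 = 2999 + 226 = 3225$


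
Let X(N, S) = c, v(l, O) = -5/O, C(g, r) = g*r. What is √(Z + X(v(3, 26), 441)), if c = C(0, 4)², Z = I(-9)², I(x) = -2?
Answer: 2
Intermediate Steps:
Z = 4 (Z = (-2)² = 4)
c = 0 (c = (0*4)² = 0² = 0)
X(N, S) = 0
√(Z + X(v(3, 26), 441)) = √(4 + 0) = √4 = 2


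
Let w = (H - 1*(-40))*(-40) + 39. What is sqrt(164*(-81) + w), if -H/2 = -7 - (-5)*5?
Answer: I*sqrt(13405) ≈ 115.78*I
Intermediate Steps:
H = -36 (H = -2*(-7 - (-5)*5) = -2*(-7 - 1*(-25)) = -2*(-7 + 25) = -2*18 = -36)
w = -121 (w = (-36 - 1*(-40))*(-40) + 39 = (-36 + 40)*(-40) + 39 = 4*(-40) + 39 = -160 + 39 = -121)
sqrt(164*(-81) + w) = sqrt(164*(-81) - 121) = sqrt(-13284 - 121) = sqrt(-13405) = I*sqrt(13405)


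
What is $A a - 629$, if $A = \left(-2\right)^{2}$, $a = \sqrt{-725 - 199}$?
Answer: $-629 + 8 i \sqrt{231} \approx -629.0 + 121.59 i$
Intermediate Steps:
$a = 2 i \sqrt{231}$ ($a = \sqrt{-924} = 2 i \sqrt{231} \approx 30.397 i$)
$A = 4$
$A a - 629 = 4 \cdot 2 i \sqrt{231} - 629 = 8 i \sqrt{231} - 629 = -629 + 8 i \sqrt{231}$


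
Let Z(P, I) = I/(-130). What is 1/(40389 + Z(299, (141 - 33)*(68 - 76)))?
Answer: 65/2625717 ≈ 2.4755e-5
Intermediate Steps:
Z(P, I) = -I/130 (Z(P, I) = I*(-1/130) = -I/130)
1/(40389 + Z(299, (141 - 33)*(68 - 76))) = 1/(40389 - (141 - 33)*(68 - 76)/130) = 1/(40389 - 54*(-8)/65) = 1/(40389 - 1/130*(-864)) = 1/(40389 + 432/65) = 1/(2625717/65) = 65/2625717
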